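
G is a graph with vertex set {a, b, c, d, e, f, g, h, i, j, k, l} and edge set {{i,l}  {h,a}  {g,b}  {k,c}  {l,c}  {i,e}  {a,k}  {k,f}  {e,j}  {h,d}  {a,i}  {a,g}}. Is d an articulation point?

Deleting d leaves 1 component (was 1), so d is not a cut vertex.

No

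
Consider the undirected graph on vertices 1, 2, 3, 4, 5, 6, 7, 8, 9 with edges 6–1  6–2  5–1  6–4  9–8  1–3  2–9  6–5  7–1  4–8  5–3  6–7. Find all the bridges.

The edges on the cycle 6-7-1-6 are not bridges since each lies on that cycle.
Every edge lies on some cycle, so there are no bridges.

none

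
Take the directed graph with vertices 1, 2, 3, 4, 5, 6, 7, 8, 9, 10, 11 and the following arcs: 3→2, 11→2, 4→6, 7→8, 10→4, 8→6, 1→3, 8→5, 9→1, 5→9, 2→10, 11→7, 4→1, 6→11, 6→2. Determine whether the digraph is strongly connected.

Yes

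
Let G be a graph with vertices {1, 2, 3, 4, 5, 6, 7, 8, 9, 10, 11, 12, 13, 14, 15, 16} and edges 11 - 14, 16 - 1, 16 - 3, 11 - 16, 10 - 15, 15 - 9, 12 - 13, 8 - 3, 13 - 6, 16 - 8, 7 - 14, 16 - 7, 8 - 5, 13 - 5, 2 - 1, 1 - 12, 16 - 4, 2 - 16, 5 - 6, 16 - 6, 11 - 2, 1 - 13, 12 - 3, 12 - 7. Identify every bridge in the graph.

10-15, 15-9, 16-4

The edges on the cycle 2-16-8-5-6-13-12-1-2 are not bridges since each lies on that cycle.
But removing 4 - 16 disconnects 4 from 16; removing 15 - 9 disconnects 15 from 9; removing 10 - 15 disconnects 10 from 15 — these are bridges.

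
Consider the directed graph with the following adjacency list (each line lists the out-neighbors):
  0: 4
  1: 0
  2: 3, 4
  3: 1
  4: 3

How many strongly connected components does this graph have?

2

{0, 1, 3, 4} are all mutually reachable — one SCC of size 4.
{2} is an SCC by itself.
That gives 2 strongly connected components.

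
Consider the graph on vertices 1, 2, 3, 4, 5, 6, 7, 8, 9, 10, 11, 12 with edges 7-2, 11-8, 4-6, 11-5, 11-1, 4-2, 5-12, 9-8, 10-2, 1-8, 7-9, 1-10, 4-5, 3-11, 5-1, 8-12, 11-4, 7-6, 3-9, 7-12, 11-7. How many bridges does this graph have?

The edges on the cycle 11-7-9-8-1-11 are not bridges since each lies on that cycle.
Every edge lies on some cycle, so there are no bridges.

0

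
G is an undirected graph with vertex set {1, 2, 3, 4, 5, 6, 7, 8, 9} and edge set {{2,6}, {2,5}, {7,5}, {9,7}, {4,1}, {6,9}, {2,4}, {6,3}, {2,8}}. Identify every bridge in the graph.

1-4, 2-4, 2-8, 3-6

The edges on the cycle 2-6-9-7-5-2 are not bridges since each lies on that cycle.
But removing 4 - 1 disconnects 4 from 1; removing 6 - 3 disconnects 6 from 3; removing 2 - 4 disconnects 2 from 4; removing 2 - 8 disconnects 2 from 8 — these are bridges.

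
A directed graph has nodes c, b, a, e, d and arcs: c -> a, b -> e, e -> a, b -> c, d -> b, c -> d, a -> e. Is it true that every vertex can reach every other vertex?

There is no directed path from e to c, so the graph is not strongly connected.

No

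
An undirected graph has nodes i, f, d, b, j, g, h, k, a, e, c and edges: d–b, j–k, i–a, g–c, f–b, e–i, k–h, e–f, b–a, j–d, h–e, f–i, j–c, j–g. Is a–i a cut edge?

No

After removing a–i, the path a-b-f-i still connects them, so the edge is not a bridge.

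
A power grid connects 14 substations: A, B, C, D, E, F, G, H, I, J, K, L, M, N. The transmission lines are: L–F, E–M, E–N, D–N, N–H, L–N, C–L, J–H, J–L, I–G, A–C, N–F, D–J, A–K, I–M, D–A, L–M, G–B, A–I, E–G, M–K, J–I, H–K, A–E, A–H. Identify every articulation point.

G

Removing G increases the component count from 1 to 2, so G is a cut vertex.
By contrast removing E leaves 1 component; it is not a cut vertex. No other vertex is a cut vertex either.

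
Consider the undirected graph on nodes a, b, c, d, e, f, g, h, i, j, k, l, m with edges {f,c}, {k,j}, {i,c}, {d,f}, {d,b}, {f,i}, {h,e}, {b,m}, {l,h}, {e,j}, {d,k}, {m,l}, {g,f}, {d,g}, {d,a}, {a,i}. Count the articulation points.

1

Removing d increases the component count from 1 to 2, so d is a cut vertex.
By contrast removing i leaves 1 component; it is not a cut vertex. No other vertex is a cut vertex either.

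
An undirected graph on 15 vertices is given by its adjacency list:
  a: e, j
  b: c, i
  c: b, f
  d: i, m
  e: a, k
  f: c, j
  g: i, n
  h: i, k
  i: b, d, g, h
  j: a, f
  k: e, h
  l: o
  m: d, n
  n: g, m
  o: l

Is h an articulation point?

No

Deleting h leaves 2 components (was 2), so h is not a cut vertex.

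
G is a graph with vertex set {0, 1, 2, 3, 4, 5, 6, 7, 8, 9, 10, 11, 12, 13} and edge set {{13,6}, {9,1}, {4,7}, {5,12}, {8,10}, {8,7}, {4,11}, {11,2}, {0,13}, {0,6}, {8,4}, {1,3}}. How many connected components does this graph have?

Starting from 5 we can reach 5, 12. That is one component of size 2.
Starting from 1 we can reach 1, 3, 9. That is one component of size 3.
Starting from 0 we can reach 0, 6, 13. That is one component of size 3.
Starting from 2 we can reach 2, 4, 7, 8, 10, 11. That is one component of size 6.
Total: 4 components.

4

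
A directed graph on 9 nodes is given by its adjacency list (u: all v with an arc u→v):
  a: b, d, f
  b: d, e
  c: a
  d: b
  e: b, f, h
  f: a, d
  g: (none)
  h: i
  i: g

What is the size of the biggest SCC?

{a, b, d, e, f} are all mutually reachable — one SCC of size 5.
{c} is an SCC by itself.
{h} is an SCC by itself.
{i} is an SCC by itself.
{g} is an SCC by itself.
The largest has 5 vertices.

5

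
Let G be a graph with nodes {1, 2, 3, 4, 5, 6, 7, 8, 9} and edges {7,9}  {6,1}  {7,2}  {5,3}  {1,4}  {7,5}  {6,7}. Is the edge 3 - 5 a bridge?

Yes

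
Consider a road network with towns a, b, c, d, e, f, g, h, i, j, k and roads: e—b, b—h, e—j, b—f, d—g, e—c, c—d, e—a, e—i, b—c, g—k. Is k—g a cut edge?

Yes

Removing k—g leaves no path between k and g: the component count goes from 1 to 2. So it is a bridge.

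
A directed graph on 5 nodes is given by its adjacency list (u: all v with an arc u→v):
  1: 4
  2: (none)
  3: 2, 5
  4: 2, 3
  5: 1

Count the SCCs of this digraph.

{1, 3, 4, 5} are all mutually reachable — one SCC of size 4.
{2} is an SCC by itself.
That gives 2 strongly connected components.

2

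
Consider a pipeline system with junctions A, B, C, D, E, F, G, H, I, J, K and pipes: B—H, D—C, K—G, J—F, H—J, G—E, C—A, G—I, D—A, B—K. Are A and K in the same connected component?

The component containing A is {A, C, D}, and K is not in it.

No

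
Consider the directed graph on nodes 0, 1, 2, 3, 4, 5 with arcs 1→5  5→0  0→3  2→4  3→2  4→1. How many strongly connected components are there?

1

{0, 1, 2, 3, 4, 5} are all mutually reachable — one SCC of size 6.
That gives 1 strongly connected component.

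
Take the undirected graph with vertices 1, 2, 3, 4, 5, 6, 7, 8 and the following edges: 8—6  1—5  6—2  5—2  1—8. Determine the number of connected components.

4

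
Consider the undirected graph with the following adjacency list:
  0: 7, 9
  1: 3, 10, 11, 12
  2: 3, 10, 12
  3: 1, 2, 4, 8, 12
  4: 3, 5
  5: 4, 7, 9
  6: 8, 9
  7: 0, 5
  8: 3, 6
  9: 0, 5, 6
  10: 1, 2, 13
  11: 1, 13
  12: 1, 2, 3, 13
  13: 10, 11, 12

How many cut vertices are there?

1

Removing 3 increases the component count from 1 to 2, so 3 is a cut vertex.
By contrast removing 1 leaves 1 component; it is not a cut vertex. No other vertex is a cut vertex either.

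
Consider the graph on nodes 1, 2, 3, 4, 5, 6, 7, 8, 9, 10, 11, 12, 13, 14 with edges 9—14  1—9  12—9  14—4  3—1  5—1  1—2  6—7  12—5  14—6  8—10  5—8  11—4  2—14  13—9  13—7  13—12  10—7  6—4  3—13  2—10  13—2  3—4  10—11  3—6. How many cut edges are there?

0

The edges on the cycle 13-12-5-8-10-11-4-6-14-9-13 are not bridges since each lies on that cycle.
Every edge lies on some cycle, so there are no bridges.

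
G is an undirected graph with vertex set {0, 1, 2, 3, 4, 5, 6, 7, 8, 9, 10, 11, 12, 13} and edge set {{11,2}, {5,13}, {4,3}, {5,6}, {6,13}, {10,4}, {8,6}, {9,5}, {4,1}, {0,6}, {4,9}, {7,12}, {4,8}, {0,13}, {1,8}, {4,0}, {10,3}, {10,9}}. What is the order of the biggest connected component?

10

Starting from 2 we can reach 2, 11. That is one component of size 2.
Starting from 7 we can reach 7, 12. That is one component of size 2.
Starting from 0 we can reach 0, 1, 3, 4, 5, 6, 8, 9, 10, 13. That is one component of size 10.
The largest has 10 vertices.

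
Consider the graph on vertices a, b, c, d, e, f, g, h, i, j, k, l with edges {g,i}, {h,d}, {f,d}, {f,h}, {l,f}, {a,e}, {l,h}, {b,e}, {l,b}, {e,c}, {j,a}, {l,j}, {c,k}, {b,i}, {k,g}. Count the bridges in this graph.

0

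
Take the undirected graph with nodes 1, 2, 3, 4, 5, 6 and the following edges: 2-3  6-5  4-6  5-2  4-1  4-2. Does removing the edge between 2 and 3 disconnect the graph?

Yes

Removing 2-3 leaves no path between 2 and 3: the component count goes from 1 to 2. So it is a bridge.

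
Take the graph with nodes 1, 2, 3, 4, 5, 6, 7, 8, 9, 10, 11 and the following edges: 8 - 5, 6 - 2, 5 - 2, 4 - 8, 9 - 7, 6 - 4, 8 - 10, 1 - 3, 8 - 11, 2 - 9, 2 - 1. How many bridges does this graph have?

6

The edges on the cycle 6-4-8-5-2-6 are not bridges since each lies on that cycle.
But removing 10 - 8 disconnects 10 from 8; removing 7 - 9 disconnects 7 from 9; removing 2 - 9 disconnects 2 from 9; removing 2 - 1 disconnects 2 from 1 — these are bridges.
In total 6 edges are bridges.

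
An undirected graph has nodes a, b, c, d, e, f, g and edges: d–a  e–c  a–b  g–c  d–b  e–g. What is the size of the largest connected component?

3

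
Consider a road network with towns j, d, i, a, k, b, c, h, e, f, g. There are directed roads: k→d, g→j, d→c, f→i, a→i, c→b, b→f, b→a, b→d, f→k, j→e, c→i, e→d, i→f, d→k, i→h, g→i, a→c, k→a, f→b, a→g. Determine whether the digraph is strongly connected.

No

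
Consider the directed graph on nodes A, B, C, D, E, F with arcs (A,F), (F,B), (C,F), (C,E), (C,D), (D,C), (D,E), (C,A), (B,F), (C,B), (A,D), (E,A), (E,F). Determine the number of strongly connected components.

2

{A, C, D, E} are all mutually reachable — one SCC of size 4.
{B, F} are all mutually reachable — one SCC of size 2.
That gives 2 strongly connected components.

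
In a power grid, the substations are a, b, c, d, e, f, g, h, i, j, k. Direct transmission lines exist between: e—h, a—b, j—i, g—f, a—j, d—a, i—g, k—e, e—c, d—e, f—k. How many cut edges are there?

The edges on the cycle d-a-j-i-g-f-k-e-d are not bridges since each lies on that cycle.
But removing a—b disconnects a from b; removing h—e disconnects h from e; removing c—e disconnects c from e — these are bridges.
That makes 3 bridges.

3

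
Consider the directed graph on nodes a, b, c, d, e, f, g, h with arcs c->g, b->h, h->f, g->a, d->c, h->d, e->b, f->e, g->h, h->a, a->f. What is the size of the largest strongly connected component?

8

{a, b, c, d, e, f, g, h} are all mutually reachable — one SCC of size 8.
The largest has 8 vertices.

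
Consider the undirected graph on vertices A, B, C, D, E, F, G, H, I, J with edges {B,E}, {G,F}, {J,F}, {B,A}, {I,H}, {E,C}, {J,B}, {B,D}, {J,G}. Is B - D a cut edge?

Removing B - D leaves no path between B and D: the component count goes from 2 to 3. So it is a bridge.

Yes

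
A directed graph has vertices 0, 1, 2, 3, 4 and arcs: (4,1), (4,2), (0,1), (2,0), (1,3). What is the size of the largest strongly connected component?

{4} is an SCC by itself.
{2} is an SCC by itself.
{3} is an SCC by itself.
{0} is an SCC by itself.
{1} is an SCC by itself.
The largest has 1 vertex.

1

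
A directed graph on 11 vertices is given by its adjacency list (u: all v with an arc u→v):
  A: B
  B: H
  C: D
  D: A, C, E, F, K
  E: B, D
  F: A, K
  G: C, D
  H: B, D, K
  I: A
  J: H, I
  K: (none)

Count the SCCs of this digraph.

{A, B, C, D, E, F, H} are all mutually reachable — one SCC of size 7.
{J} is an SCC by itself.
{G} is an SCC by itself.
{I} is an SCC by itself.
{K} is an SCC by itself.
That gives 5 strongly connected components.

5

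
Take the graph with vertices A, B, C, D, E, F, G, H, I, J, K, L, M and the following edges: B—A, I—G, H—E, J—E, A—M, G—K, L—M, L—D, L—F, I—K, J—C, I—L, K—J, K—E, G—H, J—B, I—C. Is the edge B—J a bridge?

No

After removing B—J, the path B-A-M-L-I-K-J still connects them, so the edge is not a bridge.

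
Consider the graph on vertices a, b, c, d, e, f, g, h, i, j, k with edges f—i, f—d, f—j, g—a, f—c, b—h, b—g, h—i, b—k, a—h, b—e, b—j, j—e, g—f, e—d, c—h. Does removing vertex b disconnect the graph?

Deleting b raises the number of components from 1 to 2, so b is a cut vertex.

Yes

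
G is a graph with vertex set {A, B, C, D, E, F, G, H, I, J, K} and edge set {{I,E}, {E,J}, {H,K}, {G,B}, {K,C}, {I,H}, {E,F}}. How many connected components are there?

4

D is isolated — a component by itself.
A is isolated — a component by itself.
Starting from B we can reach B, G. That is one component of size 2.
Starting from C we can reach C, E, F, H, I, J, K. That is one component of size 7.
Total: 4 components.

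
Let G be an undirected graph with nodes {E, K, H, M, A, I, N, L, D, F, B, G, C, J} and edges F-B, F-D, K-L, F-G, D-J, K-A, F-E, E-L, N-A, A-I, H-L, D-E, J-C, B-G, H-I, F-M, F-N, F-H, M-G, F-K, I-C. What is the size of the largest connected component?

14

Starting from A we can reach A, B, C, D, E, F, G, H, I, J, K, L, M, N. That is one component of size 14.
The largest has 14 vertices.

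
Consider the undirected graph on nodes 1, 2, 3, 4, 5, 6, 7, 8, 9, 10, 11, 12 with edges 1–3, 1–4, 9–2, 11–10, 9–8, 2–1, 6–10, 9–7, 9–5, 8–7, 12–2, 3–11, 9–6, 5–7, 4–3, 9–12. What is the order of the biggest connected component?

12

Starting from 1 we can reach 1, 2, 3, 4, 5, 6, 7, 8, 9, 10, 11, 12. That is one component of size 12.
The largest has 12 vertices.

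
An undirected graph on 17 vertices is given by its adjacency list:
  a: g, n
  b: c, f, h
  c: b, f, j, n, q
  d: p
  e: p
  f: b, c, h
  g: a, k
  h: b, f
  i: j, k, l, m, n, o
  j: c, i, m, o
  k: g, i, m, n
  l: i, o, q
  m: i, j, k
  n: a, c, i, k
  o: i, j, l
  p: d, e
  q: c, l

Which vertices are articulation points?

c, p

Removing c increases the component count from 2 to 3, so c is a cut vertex.
Removing p increases the component count from 2 to 3, so p is a cut vertex.
By contrast removing l leaves 2 components; it is not a cut vertex. No other vertex is a cut vertex either.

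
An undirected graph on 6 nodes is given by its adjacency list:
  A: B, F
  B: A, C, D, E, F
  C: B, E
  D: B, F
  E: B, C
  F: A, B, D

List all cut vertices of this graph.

B

Removing B increases the component count from 1 to 2, so B is a cut vertex.
By contrast removing E leaves 1 component; it is not a cut vertex. No other vertex is a cut vertex either.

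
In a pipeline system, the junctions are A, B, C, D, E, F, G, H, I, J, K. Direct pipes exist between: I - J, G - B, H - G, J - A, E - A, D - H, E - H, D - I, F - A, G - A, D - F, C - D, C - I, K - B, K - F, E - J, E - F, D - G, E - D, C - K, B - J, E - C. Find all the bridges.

none

The edges on the cycle E-C-K-B-G-H-E are not bridges since each lies on that cycle.
Every edge lies on some cycle, so there are no bridges.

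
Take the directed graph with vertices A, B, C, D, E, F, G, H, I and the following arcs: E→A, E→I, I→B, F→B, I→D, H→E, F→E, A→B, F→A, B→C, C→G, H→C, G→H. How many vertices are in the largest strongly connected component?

7

{A, B, C, E, G, H, I} are all mutually reachable — one SCC of size 7.
{F} is an SCC by itself.
{D} is an SCC by itself.
The largest has 7 vertices.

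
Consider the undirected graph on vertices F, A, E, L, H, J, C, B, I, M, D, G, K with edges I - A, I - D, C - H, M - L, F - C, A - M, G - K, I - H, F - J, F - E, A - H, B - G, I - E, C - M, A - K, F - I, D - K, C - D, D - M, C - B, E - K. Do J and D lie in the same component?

Yes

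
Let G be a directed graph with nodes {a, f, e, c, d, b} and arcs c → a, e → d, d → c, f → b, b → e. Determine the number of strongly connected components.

{a} is an SCC by itself.
{f} is an SCC by itself.
{d} is an SCC by itself.
{b} is an SCC by itself.
{e} is an SCC by itself.
(and 1 more singleton SCC)
That gives 6 strongly connected components.

6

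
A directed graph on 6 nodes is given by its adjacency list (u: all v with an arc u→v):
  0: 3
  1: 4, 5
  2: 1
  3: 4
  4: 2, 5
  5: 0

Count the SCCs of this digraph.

{0, 1, 2, 3, 4, 5} are all mutually reachable — one SCC of size 6.
That gives 1 strongly connected component.

1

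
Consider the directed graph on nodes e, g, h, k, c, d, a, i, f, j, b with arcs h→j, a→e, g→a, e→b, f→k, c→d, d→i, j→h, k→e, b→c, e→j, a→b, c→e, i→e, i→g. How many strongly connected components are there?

{a, b, c, d, e, g, i} are all mutually reachable — one SCC of size 7.
{h, j} are all mutually reachable — one SCC of size 2.
{k} is an SCC by itself.
{f} is an SCC by itself.
That gives 4 strongly connected components.

4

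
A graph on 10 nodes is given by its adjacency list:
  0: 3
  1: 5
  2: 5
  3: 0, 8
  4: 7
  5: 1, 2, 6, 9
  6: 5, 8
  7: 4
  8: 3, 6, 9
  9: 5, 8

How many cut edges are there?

The edges on the cycle 5-6-8-9-5 are not bridges since each lies on that cycle.
But removing 8-3 disconnects 8 from 3; removing 7-4 disconnects 7 from 4; removing 3-0 disconnects 3 from 0; removing 5-2 disconnects 5 from 2 — these are bridges.
In total 5 edges are bridges.

5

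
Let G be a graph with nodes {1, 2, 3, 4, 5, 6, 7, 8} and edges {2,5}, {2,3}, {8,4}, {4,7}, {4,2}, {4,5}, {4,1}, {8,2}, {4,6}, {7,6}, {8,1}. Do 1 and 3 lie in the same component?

From 1 we can reach 1, 2, 3, 4, 5, 6, 7, 8, which includes 3.

Yes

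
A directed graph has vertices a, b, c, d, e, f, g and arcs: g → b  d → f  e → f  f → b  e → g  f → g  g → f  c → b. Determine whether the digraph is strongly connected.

No

There is no directed path from e to d, so the graph is not strongly connected.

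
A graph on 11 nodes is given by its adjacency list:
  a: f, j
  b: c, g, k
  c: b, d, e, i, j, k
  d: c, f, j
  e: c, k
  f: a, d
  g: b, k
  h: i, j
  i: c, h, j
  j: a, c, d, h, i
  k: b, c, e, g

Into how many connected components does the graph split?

1

Starting from a we can reach a, b, c, d, e, f, g, h, i, j, k. That is one component of size 11.
Total: 1 component.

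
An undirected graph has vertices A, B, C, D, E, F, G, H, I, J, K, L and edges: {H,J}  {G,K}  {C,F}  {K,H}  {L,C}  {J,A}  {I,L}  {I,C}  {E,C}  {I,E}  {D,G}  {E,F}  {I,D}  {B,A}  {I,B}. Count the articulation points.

Removing I increases the component count from 1 to 2, so I is a cut vertex.
By contrast removing E leaves 1 component; it is not a cut vertex. No other vertex is a cut vertex either.

1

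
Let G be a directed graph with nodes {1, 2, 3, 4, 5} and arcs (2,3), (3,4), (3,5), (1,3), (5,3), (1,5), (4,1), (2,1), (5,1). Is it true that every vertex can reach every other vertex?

There is no directed path from 4 to 2, so the graph is not strongly connected.

No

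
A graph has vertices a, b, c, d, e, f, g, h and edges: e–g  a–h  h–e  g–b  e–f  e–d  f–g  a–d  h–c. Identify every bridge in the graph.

b-g, c-h

The edges on the cycle e-f-g-e are not bridges since each lies on that cycle.
But removing g–b disconnects g from b; removing c–h disconnects c from h — these are bridges.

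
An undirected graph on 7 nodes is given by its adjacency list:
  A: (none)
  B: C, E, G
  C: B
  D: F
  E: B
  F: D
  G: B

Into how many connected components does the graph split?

3

A is isolated — a component by itself.
Starting from D we can reach D, F. That is one component of size 2.
Starting from B we can reach B, C, E, G. That is one component of size 4.
Total: 3 components.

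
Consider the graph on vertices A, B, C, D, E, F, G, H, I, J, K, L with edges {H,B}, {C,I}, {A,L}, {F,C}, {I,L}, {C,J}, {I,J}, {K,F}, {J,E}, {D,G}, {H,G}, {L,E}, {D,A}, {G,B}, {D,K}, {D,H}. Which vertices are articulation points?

Removing D increases the component count from 1 to 2, so D is a cut vertex.
By contrast removing F leaves 1 component; it is not a cut vertex. No other vertex is a cut vertex either.

D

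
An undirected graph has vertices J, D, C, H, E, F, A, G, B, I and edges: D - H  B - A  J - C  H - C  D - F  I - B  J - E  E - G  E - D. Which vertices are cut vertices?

B, D, E

Removing B increases the component count from 2 to 3, so B is a cut vertex.
Removing D increases the component count from 2 to 3, so D is a cut vertex.
Removing E increases the component count from 2 to 3, so E is a cut vertex.
By contrast removing G leaves 2 components; it is not a cut vertex. No other vertex is a cut vertex either.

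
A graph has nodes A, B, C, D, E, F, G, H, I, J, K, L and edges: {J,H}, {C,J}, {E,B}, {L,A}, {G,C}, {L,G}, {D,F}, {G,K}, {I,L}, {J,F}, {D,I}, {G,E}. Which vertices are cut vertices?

E, G, J, L

Removing E increases the component count from 1 to 2, so E is a cut vertex.
Removing G increases the component count from 1 to 3, so G is a cut vertex.
Removing J increases the component count from 1 to 2, so J is a cut vertex.
Likewise L is a cut vertex.
By contrast removing H leaves 1 component; it is not a cut vertex. No other vertex is a cut vertex either.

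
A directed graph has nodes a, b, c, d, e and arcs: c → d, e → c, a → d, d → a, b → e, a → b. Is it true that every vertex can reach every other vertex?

Yes

From a we can reach every vertex (a, b, c, d, e), and every vertex can reach a (a, b, c, d, e). So the whole graph is one strongly connected component.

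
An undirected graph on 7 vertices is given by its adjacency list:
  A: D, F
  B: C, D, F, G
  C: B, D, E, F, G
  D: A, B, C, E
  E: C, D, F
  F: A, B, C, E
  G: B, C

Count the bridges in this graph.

0

The edges on the cycle C-D-B-C are not bridges since each lies on that cycle.
Every edge lies on some cycle, so there are no bridges.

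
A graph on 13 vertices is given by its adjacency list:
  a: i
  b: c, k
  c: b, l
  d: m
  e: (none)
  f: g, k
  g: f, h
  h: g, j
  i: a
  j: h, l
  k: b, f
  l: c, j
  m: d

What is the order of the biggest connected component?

8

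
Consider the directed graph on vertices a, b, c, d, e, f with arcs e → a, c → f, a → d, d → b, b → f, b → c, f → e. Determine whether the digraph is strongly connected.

From c we can reach every vertex (a, b, c, d, e, f), and every vertex can reach c (a, b, c, d, e, f). So the whole graph is one strongly connected component.

Yes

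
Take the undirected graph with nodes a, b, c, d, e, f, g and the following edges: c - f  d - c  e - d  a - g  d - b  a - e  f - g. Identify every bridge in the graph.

b-d

The edges on the cycle a-e-d-c-f-g-a are not bridges since each lies on that cycle.
But removing d - b disconnects d from b — this is a bridge.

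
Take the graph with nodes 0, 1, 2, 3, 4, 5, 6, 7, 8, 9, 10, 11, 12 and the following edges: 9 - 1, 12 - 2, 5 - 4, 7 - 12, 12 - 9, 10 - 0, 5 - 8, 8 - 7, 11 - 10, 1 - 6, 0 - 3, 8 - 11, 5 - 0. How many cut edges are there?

8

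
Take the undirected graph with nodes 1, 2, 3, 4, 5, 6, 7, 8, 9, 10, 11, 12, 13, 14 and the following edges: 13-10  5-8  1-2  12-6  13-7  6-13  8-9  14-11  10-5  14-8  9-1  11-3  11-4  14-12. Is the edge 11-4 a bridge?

Removing 11-4 leaves no path between 11 and 4: the component count goes from 1 to 2. So it is a bridge.

Yes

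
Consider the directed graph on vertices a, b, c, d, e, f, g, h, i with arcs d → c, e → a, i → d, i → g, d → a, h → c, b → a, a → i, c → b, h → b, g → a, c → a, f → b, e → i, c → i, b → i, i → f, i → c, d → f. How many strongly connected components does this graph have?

3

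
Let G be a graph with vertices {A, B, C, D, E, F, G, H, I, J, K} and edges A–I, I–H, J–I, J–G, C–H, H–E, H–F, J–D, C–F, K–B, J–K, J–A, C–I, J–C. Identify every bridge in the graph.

The edges on the cycle J-A-I-J are not bridges since each lies on that cycle.
But removing B–K disconnects B from K; removing J–D disconnects J from D; removing H–E disconnects H from E; removing J–K disconnects J from K — these are bridges.
In total 5 edges are bridges.

B-K, D-J, E-H, G-J, J-K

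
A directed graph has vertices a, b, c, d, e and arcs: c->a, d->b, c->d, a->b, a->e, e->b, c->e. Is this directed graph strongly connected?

No

There is no directed path from a to d, so the graph is not strongly connected.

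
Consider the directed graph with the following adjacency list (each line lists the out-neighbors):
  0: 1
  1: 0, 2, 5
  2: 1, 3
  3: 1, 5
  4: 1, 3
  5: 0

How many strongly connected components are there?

2

{0, 1, 2, 3, 5} are all mutually reachable — one SCC of size 5.
{4} is an SCC by itself.
That gives 2 strongly connected components.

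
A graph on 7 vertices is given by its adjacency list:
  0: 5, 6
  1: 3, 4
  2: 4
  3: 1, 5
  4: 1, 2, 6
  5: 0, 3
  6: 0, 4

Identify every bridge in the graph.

The edges on the cycle 1-4-6-0-5-3-1 are not bridges since each lies on that cycle.
But removing 4-2 disconnects 4 from 2 — this is a bridge.

2-4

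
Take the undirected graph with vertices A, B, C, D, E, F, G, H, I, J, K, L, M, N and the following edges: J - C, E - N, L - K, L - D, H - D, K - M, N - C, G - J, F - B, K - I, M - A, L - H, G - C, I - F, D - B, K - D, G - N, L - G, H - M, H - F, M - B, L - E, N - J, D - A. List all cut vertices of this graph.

L

Removing L increases the component count from 1 to 2, so L is a cut vertex.
By contrast removing C leaves 1 component; it is not a cut vertex. No other vertex is a cut vertex either.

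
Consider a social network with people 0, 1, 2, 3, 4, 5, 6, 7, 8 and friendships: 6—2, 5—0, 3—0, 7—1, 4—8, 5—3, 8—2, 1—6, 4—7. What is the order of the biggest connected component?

6

Starting from 0 we can reach 0, 3, 5. That is one component of size 3.
Starting from 1 we can reach 1, 2, 4, 6, 7, 8. That is one component of size 6.
The largest has 6 vertices.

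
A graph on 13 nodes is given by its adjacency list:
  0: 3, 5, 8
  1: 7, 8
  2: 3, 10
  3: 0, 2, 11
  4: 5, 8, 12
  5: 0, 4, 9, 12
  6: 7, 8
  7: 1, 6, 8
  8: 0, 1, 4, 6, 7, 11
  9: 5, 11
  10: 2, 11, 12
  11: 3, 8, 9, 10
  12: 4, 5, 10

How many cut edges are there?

The edges on the cycle 8-0-3-2-10-12-4-8 are not bridges since each lies on that cycle.
Every edge lies on some cycle, so there are no bridges.

0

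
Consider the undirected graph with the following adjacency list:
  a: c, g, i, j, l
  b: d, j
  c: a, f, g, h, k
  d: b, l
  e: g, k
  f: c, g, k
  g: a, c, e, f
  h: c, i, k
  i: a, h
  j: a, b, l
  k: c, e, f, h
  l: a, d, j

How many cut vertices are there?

Removing a increases the component count from 1 to 2, so a is a cut vertex.
By contrast removing k leaves 1 component; it is not a cut vertex. No other vertex is a cut vertex either.

1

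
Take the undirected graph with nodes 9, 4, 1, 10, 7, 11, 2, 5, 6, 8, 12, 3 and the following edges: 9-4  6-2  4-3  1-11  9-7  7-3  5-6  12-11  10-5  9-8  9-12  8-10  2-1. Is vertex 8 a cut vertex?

No

Deleting 8 leaves 1 component (was 1) (its neighbors 9, 10 remain connected to each other), so 8 is not a cut vertex.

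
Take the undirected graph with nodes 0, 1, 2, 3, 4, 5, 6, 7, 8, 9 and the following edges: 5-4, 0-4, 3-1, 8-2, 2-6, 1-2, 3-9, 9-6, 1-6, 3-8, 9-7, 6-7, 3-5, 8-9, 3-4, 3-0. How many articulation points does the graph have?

Removing 3 increases the component count from 1 to 2, so 3 is a cut vertex.
By contrast removing 4 leaves 1 component; it is not a cut vertex. No other vertex is a cut vertex either.

1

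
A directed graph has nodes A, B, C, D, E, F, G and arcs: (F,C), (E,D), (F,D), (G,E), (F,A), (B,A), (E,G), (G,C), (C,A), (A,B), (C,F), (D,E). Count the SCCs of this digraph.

{C, D, E, F, G} are all mutually reachable — one SCC of size 5.
{A, B} are all mutually reachable — one SCC of size 2.
That gives 2 strongly connected components.

2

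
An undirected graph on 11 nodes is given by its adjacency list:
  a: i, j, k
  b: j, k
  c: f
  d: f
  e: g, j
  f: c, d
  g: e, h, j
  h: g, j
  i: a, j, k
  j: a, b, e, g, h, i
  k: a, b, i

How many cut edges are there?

2

The edges on the cycle j-b-k-a-j are not bridges since each lies on that cycle.
But removing c-f disconnects c from f; removing f-d disconnects f from d — these are bridges.
That makes 2 bridges.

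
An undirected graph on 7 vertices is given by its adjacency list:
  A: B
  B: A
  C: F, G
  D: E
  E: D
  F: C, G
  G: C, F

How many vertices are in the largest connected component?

Starting from A we can reach A, B. That is one component of size 2.
Starting from D we can reach D, E. That is one component of size 2.
Starting from C we can reach C, F, G. That is one component of size 3.
The largest has 3 vertices.

3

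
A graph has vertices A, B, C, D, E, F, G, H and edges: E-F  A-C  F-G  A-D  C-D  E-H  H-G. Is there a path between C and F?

The component containing C is {A, C, D}, and F is not in it.

No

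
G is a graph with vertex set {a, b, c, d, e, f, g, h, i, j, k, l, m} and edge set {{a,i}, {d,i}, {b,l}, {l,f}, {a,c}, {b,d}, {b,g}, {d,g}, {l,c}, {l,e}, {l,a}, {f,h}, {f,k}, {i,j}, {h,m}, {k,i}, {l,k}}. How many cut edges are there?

4

The edges on the cycle l-f-k-i-a-l are not bridges since each lies on that cycle.
But removing l—e disconnects l from e; removing h—m disconnects h from m; removing j—i disconnects j from i; removing f—h disconnects f from h — these are bridges.
That makes 4 bridges.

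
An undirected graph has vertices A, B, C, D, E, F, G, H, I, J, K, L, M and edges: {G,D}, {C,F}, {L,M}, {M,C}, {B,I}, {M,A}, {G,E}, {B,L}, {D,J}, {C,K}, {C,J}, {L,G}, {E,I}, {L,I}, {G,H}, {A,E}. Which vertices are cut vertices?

Removing C increases the component count from 1 to 3, so C is a cut vertex.
Removing G increases the component count from 1 to 2, so G is a cut vertex.
By contrast removing A leaves 1 component; it is not a cut vertex. No other vertex is a cut vertex either.

C, G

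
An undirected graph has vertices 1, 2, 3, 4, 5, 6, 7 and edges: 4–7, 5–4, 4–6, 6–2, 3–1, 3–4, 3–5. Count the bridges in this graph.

4

The edges on the cycle 3-5-4-3 are not bridges since each lies on that cycle.
But removing 4–7 disconnects 4 from 7; removing 6–2 disconnects 6 from 2; removing 4–6 disconnects 4 from 6; removing 3–1 disconnects 3 from 1 — these are bridges.
That makes 4 bridges.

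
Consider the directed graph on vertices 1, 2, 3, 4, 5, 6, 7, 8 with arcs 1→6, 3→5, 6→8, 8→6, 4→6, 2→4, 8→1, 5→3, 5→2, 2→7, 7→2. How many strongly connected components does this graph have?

4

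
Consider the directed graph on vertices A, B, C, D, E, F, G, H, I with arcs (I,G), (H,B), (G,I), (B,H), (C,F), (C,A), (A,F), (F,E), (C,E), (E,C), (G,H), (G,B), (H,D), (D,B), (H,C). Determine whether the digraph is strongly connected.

There is no directed path from B to I, so the graph is not strongly connected.

No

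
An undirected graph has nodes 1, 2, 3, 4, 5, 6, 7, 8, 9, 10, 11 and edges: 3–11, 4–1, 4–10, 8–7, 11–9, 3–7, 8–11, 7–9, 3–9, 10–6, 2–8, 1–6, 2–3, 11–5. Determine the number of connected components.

2

Starting from 1 we can reach 1, 4, 6, 10. That is one component of size 4.
Starting from 2 we can reach 2, 3, 5, 7, 8, 9, 11. That is one component of size 7.
Total: 2 components.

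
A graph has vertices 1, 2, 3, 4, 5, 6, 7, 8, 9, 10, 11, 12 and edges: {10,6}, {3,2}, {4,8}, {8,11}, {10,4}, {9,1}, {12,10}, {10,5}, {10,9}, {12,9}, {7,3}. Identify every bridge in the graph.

1-9, 10-4, 10-5, 10-6, 11-8, 2-3, 3-7, 4-8

The edges on the cycle 12-10-9-12 are not bridges since each lies on that cycle.
But removing 10-4 disconnects 10 from 4; removing 9-1 disconnects 9 from 1; removing 7-3 disconnects 7 from 3; removing 11-8 disconnects 11 from 8 — these are bridges.
In total 8 edges are bridges.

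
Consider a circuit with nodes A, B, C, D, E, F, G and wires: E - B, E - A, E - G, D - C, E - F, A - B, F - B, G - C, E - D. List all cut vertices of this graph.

Removing E increases the component count from 1 to 2, so E is a cut vertex.
By contrast removing F leaves 1 component; it is not a cut vertex. No other vertex is a cut vertex either.

E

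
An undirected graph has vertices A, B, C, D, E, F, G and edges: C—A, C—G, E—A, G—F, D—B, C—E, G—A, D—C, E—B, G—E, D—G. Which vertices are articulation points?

G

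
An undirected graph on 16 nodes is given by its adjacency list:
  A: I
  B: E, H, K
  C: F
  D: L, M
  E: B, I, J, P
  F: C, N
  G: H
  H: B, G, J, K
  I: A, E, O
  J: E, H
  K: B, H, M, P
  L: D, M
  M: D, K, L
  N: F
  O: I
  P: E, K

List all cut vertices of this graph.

Removing E increases the component count from 2 to 3, so E is a cut vertex.
Removing F increases the component count from 2 to 3, so F is a cut vertex.
Removing H increases the component count from 2 to 3, so H is a cut vertex.
Likewise I, K, M are cut vertices.
By contrast removing D leaves 2 components; it is not a cut vertex. No other vertex is a cut vertex either.

E, F, H, I, K, M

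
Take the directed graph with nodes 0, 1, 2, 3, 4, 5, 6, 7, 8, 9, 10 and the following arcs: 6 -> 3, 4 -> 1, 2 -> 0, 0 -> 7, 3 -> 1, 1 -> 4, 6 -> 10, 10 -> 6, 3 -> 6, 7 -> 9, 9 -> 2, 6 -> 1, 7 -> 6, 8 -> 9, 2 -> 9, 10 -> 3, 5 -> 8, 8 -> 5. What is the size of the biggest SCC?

{0, 2, 7, 9} are all mutually reachable — one SCC of size 4.
{3, 6, 10} are all mutually reachable — one SCC of size 3.
{5, 8} are all mutually reachable — one SCC of size 2.
{1, 4} are all mutually reachable — one SCC of size 2.
The largest has 4 vertices.

4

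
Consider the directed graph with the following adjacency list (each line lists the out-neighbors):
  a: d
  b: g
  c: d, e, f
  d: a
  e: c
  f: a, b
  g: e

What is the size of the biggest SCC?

{b, c, e, f, g} are all mutually reachable — one SCC of size 5.
{a, d} are all mutually reachable — one SCC of size 2.
The largest has 5 vertices.

5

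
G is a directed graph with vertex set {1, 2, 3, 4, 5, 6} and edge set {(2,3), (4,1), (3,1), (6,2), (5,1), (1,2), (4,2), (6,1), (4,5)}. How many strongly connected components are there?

{1, 2, 3} are all mutually reachable — one SCC of size 3.
{4} is an SCC by itself.
{5} is an SCC by itself.
{6} is an SCC by itself.
That gives 4 strongly connected components.

4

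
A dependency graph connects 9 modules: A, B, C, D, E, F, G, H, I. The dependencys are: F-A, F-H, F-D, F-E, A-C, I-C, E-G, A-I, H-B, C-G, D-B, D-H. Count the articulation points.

1

Removing F increases the component count from 1 to 2, so F is a cut vertex.
By contrast removing G leaves 1 component; it is not a cut vertex. No other vertex is a cut vertex either.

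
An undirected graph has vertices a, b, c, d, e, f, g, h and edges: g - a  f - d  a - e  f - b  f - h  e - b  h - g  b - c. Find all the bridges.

The edges on the cycle f-h-g-a-e-b-f are not bridges since each lies on that cycle.
But removing f - d disconnects f from d; removing b - c disconnects b from c — these are bridges.

b-c, d-f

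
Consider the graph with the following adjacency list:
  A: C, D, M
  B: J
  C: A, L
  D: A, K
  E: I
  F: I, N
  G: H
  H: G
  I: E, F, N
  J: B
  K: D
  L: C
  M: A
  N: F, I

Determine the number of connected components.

4

Starting from B we can reach B, J. That is one component of size 2.
Starting from G we can reach G, H. That is one component of size 2.
Starting from E we can reach E, F, I, N. That is one component of size 4.
Starting from A we can reach A, C, D, K, L, M. That is one component of size 6.
Total: 4 components.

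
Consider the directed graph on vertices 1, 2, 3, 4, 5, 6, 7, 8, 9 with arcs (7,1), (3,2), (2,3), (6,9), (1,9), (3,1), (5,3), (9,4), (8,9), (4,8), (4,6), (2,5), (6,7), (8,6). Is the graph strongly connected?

No

There is no directed path from 4 to 2, so the graph is not strongly connected.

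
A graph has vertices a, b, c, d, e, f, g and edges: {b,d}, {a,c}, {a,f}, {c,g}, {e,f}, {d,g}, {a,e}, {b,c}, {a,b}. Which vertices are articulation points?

a

Removing a increases the component count from 1 to 2, so a is a cut vertex.
By contrast removing e leaves 1 component; it is not a cut vertex. No other vertex is a cut vertex either.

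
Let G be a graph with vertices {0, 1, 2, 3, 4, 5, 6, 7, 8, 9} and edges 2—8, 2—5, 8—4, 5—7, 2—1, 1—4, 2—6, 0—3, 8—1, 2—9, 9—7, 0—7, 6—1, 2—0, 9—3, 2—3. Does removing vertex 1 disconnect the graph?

No

Deleting 1 leaves 1 component (was 1) (its neighbors 2, 4, 6, 8 remain connected to each other), so 1 is not a cut vertex.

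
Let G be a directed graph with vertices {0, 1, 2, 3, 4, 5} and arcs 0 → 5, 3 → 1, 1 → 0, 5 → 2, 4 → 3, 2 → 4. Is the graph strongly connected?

From 3 we can reach every vertex (0, 1, 2, 3, 4, 5), and every vertex can reach 3 (0, 1, 2, 3, 4, 5). So the whole graph is one strongly connected component.

Yes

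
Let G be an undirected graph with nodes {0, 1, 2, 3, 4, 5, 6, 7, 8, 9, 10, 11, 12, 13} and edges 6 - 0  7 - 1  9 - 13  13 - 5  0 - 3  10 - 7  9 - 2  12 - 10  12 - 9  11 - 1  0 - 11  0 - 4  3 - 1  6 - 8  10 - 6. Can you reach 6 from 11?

Yes

From 11 we can reach 0, 1, 2, 3, 4, 5, 6, 7, 8, 9, 10, 11, 12, 13, which includes 6.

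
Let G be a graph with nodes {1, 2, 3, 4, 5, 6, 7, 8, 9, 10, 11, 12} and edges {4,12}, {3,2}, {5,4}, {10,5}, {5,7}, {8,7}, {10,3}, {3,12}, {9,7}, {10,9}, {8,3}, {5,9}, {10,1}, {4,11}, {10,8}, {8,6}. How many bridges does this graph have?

The edges on the cycle 10-8-3-10 are not bridges since each lies on that cycle.
But removing 8—6 disconnects 8 from 6; removing 10—1 disconnects 10 from 1; removing 4—11 disconnects 4 from 11; removing 2—3 disconnects 2 from 3 — these are bridges.
That makes 4 bridges.

4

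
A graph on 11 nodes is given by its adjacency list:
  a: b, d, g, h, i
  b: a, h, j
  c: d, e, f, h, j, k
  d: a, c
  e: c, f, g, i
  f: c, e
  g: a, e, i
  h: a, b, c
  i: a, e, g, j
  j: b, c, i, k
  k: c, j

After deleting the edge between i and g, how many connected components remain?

1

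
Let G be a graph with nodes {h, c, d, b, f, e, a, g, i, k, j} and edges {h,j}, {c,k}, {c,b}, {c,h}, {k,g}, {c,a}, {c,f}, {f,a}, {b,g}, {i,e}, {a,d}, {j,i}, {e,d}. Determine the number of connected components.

1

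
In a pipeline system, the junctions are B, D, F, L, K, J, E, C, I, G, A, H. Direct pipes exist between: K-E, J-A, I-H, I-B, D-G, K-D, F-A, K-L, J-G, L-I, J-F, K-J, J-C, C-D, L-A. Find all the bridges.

The edges on the cycle K-L-A-F-J-K are not bridges since each lies on that cycle.
But removing H-I disconnects H from I; removing K-E disconnects K from E; removing B-I disconnects B from I; removing L-I disconnects L from I — these are bridges.

B-I, E-K, H-I, I-L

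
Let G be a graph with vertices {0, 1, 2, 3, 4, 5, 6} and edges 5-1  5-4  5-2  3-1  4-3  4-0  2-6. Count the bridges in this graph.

The edges on the cycle 5-4-3-1-5 are not bridges since each lies on that cycle.
But removing 2-6 disconnects 2 from 6; removing 0-4 disconnects 0 from 4; removing 2-5 disconnects 2 from 5 — these are bridges.
That makes 3 bridges.

3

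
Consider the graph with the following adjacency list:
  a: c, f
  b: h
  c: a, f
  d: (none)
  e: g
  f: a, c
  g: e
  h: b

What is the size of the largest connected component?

d is isolated — a component by itself.
Starting from e we can reach e, g. That is one component of size 2.
Starting from b we can reach b, h. That is one component of size 2.
Starting from a we can reach a, c, f. That is one component of size 3.
The largest has 3 vertices.

3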